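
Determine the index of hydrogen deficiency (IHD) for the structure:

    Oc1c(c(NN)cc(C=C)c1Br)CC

5

Molecular formula from the SMILES: C10H13BrN2O.
DoU = (2C + 2 + N − H − X)/2 = (2·10 + 2 + 2 − 13 − 1)/2 = 10/2 = 5.
(Structurally: 1 ring(s) + 4 π bond(s) = 5.)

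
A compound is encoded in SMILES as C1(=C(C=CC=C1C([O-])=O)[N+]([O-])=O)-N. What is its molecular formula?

Heavy atoms from the SMILES: 7 C, 2 N, 4 O.
Implicit hydrogens by atom environment:
  3 × C (aromatic): 1 H each → 3
  3 × C (aromatic): no H
  2 × O: no H
  2 × O (charge -1): no H
  1 × C: no H
  1 × N: 2 H
  1 × N (charge +1): no H
  Total hydrogens = 5.
Net charge -1.
Molecular formula: C7H5N2O4-

C7H5N2O4-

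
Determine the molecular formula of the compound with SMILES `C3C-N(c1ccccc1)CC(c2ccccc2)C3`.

Heavy atoms from the SMILES: 17 C, 1 N.
Implicit hydrogens by atom environment:
  10 × C (aromatic): 1 H each → 10
  4 × C: 2 H each → 8
  2 × C (aromatic): no H
  1 × C: 1 H
  1 × N: no H
  Total hydrogens = 19.
Molecular formula: C17H19N

C17H19N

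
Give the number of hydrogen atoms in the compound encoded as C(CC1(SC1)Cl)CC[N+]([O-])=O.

Hydrogens are implicit in SMILES; fill each atom to its normal valence:
  5 × C: 2 H each → 10
  1 × C: no H
  1 × Cl: no H
  1 × N (charge +1): no H
  1 × O: no H
  1 × O (charge -1): no H
  1 × S: no H
  Total hydrogens = 10.

10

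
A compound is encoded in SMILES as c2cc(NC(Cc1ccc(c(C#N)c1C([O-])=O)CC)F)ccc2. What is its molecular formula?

Heavy atoms from the SMILES: 18 C, 1 F, 2 N, 2 O.
Implicit hydrogens by atom environment:
  7 × C (aromatic): 1 H each → 7
  5 × C (aromatic): no H
  2 × C: 2 H each → 4
  2 × C: no H
  1 × C: 3 H
  1 × C: 1 H
  1 × F: no H
  1 × N: 1 H
  1 × N: no H
  1 × O: no H
  1 × O (charge -1): no H
  Total hydrogens = 16.
Net charge -1.
Molecular formula: C18H16FN2O2-

C18H16FN2O2-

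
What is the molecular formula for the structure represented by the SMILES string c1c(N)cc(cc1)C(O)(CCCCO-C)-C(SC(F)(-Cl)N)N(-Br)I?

Heavy atoms from the SMILES: 1 Br, 14 C, 1 Cl, 1 F, 1 I, 3 N, 2 O, 1 S.
Implicit hydrogens by atom environment:
  4 × C: 2 H each → 8
  4 × C (aromatic): 1 H each → 4
  2 × C: no H
  2 × C (aromatic): no H
  2 × N: 2 H each → 4
  1 × Br: no H
  1 × C: 3 H
  1 × C: 1 H
  1 × Cl: no H
  1 × F: no H
  1 × I: no H
  1 × N: no H
  1 × O: 1 H
  1 × O: no H
  1 × S: no H
  Total hydrogens = 21.
Molecular formula: C14H21BrClFIN3O2S

C14H21BrClFIN3O2S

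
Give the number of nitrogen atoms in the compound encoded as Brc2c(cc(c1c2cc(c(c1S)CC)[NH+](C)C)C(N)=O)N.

3

The symbol for nitrogen appears 3 times in the SMILES.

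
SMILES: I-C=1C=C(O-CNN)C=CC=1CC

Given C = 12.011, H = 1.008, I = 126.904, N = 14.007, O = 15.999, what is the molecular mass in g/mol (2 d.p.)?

Molecular formula: C9H13IN2O.
M = 9×12.011 + 13×1.008 + 1×126.904 + 2×14.007 + 1×15.999 = 292.12 g/mol.

292.12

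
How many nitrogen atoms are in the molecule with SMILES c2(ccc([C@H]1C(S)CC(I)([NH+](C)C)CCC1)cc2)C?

The symbol for nitrogen appears 1 time in the SMILES.

1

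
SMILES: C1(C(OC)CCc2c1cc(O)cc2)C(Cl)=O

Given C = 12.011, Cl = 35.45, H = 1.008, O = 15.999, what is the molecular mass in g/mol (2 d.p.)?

Molecular formula: C12H13ClO3.
M = 12×12.011 + 1×35.45 + 13×1.008 + 3×15.999 = 240.68 g/mol.

240.68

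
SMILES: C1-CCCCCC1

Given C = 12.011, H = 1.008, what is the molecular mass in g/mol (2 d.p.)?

98.19

Molecular formula: C7H14.
M = 7×12.011 + 14×1.008 = 98.19 g/mol.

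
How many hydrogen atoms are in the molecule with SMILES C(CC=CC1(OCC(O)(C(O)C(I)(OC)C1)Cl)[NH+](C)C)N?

25

Hydrogens are implicit in SMILES; fill each atom to its normal valence:
  4 × C: 2 H each → 8
  3 × C: 3 H each → 9
  3 × C: 1 H each → 3
  3 × C: no H
  2 × O: 1 H each → 2
  2 × O: no H
  1 × Cl: no H
  1 × I: no H
  1 × N: 2 H
  1 × N (charge +1): 1 H
  Total hydrogens = 25.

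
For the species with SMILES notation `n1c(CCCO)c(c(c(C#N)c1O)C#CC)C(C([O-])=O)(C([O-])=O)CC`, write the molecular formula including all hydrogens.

Heavy atoms from the SMILES: 17 C, 2 N, 6 O.
Implicit hydrogens by atom environment:
  6 × C: no H
  5 × C (aromatic): no H
  4 × C: 2 H each → 8
  2 × C: 3 H each → 6
  2 × O: 1 H each → 2
  2 × O: no H
  2 × O (charge -1): no H
  1 × N (aromatic): no H
  1 × N: no H
  Total hydrogens = 16.
Net charge -2.
Molecular formula: [C17H16N2O6]2-

[C17H16N2O6]2-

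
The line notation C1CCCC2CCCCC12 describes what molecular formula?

Heavy atoms from the SMILES: 10 C.
Implicit hydrogens by atom environment:
  8 × C: 2 H each → 16
  2 × C: 1 H each → 2
  Total hydrogens = 18.
Molecular formula: C10H18

C10H18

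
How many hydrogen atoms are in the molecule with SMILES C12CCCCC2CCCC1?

Hydrogens are implicit in SMILES; fill each atom to its normal valence:
  8 × C: 2 H each → 16
  2 × C: 1 H each → 2
  Total hydrogens = 18.

18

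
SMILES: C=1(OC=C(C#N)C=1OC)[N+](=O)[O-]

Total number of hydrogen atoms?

4

Hydrogens are implicit in SMILES; fill each atom to its normal valence:
  3 × C (aromatic): no H
  2 × O: no H
  1 × C: 3 H
  1 × C (aromatic): 1 H
  1 × C: no H
  1 × N (charge +1): no H
  1 × N: no H
  1 × O (aromatic): no H
  1 × O (charge -1): no H
  Total hydrogens = 4.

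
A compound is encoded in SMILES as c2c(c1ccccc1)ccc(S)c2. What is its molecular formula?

C12H10S

Heavy atoms from the SMILES: 12 C, 1 S.
Implicit hydrogens by atom environment:
  9 × C (aromatic): 1 H each → 9
  3 × C (aromatic): no H
  1 × S: 1 H
  Total hydrogens = 10.
Molecular formula: C12H10S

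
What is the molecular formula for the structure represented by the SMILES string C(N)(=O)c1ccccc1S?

Heavy atoms from the SMILES: 7 C, 1 N, 1 O, 1 S.
Implicit hydrogens by atom environment:
  4 × C (aromatic): 1 H each → 4
  2 × C (aromatic): no H
  1 × C: no H
  1 × N: 2 H
  1 × O: no H
  1 × S: 1 H
  Total hydrogens = 7.
Molecular formula: C7H7NOS

C7H7NOS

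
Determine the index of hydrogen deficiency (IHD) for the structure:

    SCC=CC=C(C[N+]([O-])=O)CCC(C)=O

4

Molecular formula from the SMILES: C10H15NO3S.
DoU = (2C + 2 + N − H − X)/2 = (2·10 + 2 + 1 − 15 − 0)/2 = 8/2 = 4.
(Structurally: 0 ring(s) + 4 π bond(s) = 4.)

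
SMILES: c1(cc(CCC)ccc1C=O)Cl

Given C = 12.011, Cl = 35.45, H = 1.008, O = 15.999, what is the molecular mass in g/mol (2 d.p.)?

Molecular formula: C10H11ClO.
M = 10×12.011 + 1×35.45 + 11×1.008 + 1×15.999 = 182.65 g/mol.

182.65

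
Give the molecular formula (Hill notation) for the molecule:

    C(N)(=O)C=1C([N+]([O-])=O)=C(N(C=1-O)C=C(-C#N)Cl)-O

Heavy atoms from the SMILES: 8 C, 1 Cl, 4 N, 5 O.
Implicit hydrogens by atom environment:
  4 × C (aromatic): no H
  3 × C: no H
  2 × O: 1 H each → 2
  2 × O: no H
  1 × C: 1 H
  1 × Cl: no H
  1 × N: 2 H
  1 × N (aromatic): no H
  1 × N (charge +1): no H
  1 × N: no H
  1 × O (charge -1): no H
  Total hydrogens = 5.
Molecular formula: C8H5ClN4O5

C8H5ClN4O5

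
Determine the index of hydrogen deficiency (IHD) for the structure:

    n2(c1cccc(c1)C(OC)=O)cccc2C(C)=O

9

Molecular formula from the SMILES: C14H13NO3.
DoU = (2C + 2 + N − H − X)/2 = (2·14 + 2 + 1 − 13 − 0)/2 = 18/2 = 9.
(Structurally: 2 ring(s) + 7 π bond(s) = 9.)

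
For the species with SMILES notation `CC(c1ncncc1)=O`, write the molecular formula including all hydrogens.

C6H6N2O

Heavy atoms from the SMILES: 6 C, 2 N, 1 O.
Implicit hydrogens by atom environment:
  3 × C (aromatic): 1 H each → 3
  2 × N (aromatic): no H
  1 × C: 3 H
  1 × C (aromatic): no H
  1 × C: no H
  1 × O: no H
  Total hydrogens = 6.
Molecular formula: C6H6N2O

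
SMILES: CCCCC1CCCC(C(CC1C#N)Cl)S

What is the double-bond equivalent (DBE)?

3

Molecular formula from the SMILES: C13H22ClNS.
DoU = (2C + 2 + N − H − X)/2 = (2·13 + 2 + 1 − 22 − 1)/2 = 6/2 = 3.
(Structurally: 1 ring(s) + 2 π bond(s) = 3.)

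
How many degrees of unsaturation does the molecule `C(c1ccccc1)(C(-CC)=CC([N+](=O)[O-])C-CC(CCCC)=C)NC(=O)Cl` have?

8

Molecular formula from the SMILES: C21H29ClN2O3.
DoU = (2C + 2 + N − H − X)/2 = (2·21 + 2 + 2 − 29 − 1)/2 = 16/2 = 8.
(Structurally: 1 ring(s) + 7 π bond(s) = 8.)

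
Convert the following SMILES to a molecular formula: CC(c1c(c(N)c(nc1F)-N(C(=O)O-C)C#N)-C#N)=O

Heavy atoms from the SMILES: 11 C, 1 F, 5 N, 3 O.
Implicit hydrogens by atom environment:
  5 × C (aromatic): no H
  4 × C: no H
  3 × N: no H
  3 × O: no H
  2 × C: 3 H each → 6
  1 × F: no H
  1 × N: 2 H
  1 × N (aromatic): no H
  Total hydrogens = 8.
Molecular formula: C11H8FN5O3

C11H8FN5O3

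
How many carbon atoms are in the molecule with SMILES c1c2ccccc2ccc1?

The symbol for carbon appears 10 times in the SMILES. Lowercase c denotes aromatic carbon and counts toward C.

10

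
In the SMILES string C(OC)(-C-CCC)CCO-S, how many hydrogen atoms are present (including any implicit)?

Hydrogens are implicit in SMILES; fill each atom to its normal valence:
  5 × C: 2 H each → 10
  2 × C: 3 H each → 6
  2 × O: no H
  1 × C: 1 H
  1 × S: 1 H
  Total hydrogens = 18.

18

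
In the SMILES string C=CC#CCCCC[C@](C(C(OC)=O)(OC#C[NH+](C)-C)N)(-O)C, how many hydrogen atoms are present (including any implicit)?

Hydrogens are implicit in SMILES; fill each atom to its normal valence:
  7 × C: no H
  5 × C: 2 H each → 10
  4 × C: 3 H each → 12
  3 × O: no H
  1 × C: 1 H
  1 × N: 2 H
  1 × N (charge +1): 1 H
  1 × O: 1 H
  Total hydrogens = 27.

27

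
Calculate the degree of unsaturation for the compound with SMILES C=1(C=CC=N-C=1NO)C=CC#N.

7

Molecular formula from the SMILES: C8H7N3O.
DoU = (2C + 2 + N − H − X)/2 = (2·8 + 2 + 3 − 7 − 0)/2 = 14/2 = 7.
(Structurally: 1 ring(s) + 6 π bond(s) = 7.)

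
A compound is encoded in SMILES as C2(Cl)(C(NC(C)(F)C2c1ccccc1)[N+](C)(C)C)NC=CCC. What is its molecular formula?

Heavy atoms from the SMILES: 18 C, 1 Cl, 1 F, 3 N.
Implicit hydrogens by atom environment:
  5 × C: 3 H each → 15
  5 × C (aromatic): 1 H each → 5
  4 × C: 1 H each → 4
  2 × C: no H
  2 × N: 1 H each → 2
  1 × C: 2 H
  1 × C (aromatic): no H
  1 × Cl: no H
  1 × F: no H
  1 × N (charge +1): no H
  Total hydrogens = 28.
Net charge +1.
Molecular formula: C18H28ClFN3+

C18H28ClFN3+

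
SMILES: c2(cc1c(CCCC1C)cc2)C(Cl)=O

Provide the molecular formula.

Heavy atoms from the SMILES: 12 C, 1 Cl, 1 O.
Implicit hydrogens by atom environment:
  3 × C: 2 H each → 6
  3 × C (aromatic): 1 H each → 3
  3 × C (aromatic): no H
  1 × C: 3 H
  1 × C: 1 H
  1 × C: no H
  1 × Cl: no H
  1 × O: no H
  Total hydrogens = 13.
Molecular formula: C12H13ClO

C12H13ClO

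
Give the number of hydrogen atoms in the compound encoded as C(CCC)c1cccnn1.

12

Hydrogens are implicit in SMILES; fill each atom to its normal valence:
  3 × C: 2 H each → 6
  3 × C (aromatic): 1 H each → 3
  2 × N (aromatic): no H
  1 × C: 3 H
  1 × C (aromatic): no H
  Total hydrogens = 12.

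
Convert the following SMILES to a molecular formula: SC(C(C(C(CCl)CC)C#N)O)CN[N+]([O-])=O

Heavy atoms from the SMILES: 9 C, 1 Cl, 3 N, 3 O, 1 S.
Implicit hydrogens by atom environment:
  4 × C: 1 H each → 4
  3 × C: 2 H each → 6
  1 × C: 3 H
  1 × C: no H
  1 × Cl: no H
  1 × N: 1 H
  1 × N: no H
  1 × N (charge +1): no H
  1 × O: 1 H
  1 × O: no H
  1 × O (charge -1): no H
  1 × S: 1 H
  Total hydrogens = 16.
Molecular formula: C9H16ClN3O3S

C9H16ClN3O3S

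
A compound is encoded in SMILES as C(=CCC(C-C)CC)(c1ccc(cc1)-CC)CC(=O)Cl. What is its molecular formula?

C18H25ClO

Heavy atoms from the SMILES: 18 C, 1 Cl, 1 O.
Implicit hydrogens by atom environment:
  5 × C: 2 H each → 10
  4 × C (aromatic): 1 H each → 4
  3 × C: 3 H each → 9
  2 × C: 1 H each → 2
  2 × C: no H
  2 × C (aromatic): no H
  1 × Cl: no H
  1 × O: no H
  Total hydrogens = 25.
Molecular formula: C18H25ClO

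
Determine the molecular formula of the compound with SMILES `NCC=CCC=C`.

C6H11N

Heavy atoms from the SMILES: 6 C, 1 N.
Implicit hydrogens by atom environment:
  3 × C: 2 H each → 6
  3 × C: 1 H each → 3
  1 × N: 2 H
  Total hydrogens = 11.
Molecular formula: C6H11N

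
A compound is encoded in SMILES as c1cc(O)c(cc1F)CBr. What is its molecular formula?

Heavy atoms from the SMILES: 1 Br, 7 C, 1 F, 1 O.
Implicit hydrogens by atom environment:
  3 × C (aromatic): 1 H each → 3
  3 × C (aromatic): no H
  1 × Br: no H
  1 × C: 2 H
  1 × F: no H
  1 × O: 1 H
  Total hydrogens = 6.
Molecular formula: C7H6BrFO

C7H6BrFO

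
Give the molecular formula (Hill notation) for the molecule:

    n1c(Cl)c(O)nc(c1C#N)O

C5H2ClN3O2

Heavy atoms from the SMILES: 5 C, 1 Cl, 3 N, 2 O.
Implicit hydrogens by atom environment:
  4 × C (aromatic): no H
  2 × N (aromatic): no H
  2 × O: 1 H each → 2
  1 × C: no H
  1 × Cl: no H
  1 × N: no H
  Total hydrogens = 2.
Molecular formula: C5H2ClN3O2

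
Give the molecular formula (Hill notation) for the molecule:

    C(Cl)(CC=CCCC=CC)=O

C9H13ClO

Heavy atoms from the SMILES: 9 C, 1 Cl, 1 O.
Implicit hydrogens by atom environment:
  4 × C: 1 H each → 4
  3 × C: 2 H each → 6
  1 × C: 3 H
  1 × C: no H
  1 × Cl: no H
  1 × O: no H
  Total hydrogens = 13.
Molecular formula: C9H13ClO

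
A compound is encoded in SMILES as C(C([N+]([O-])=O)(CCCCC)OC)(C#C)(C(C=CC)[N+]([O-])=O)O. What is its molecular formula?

C14H22N2O6

Heavy atoms from the SMILES: 14 C, 2 N, 6 O.
Implicit hydrogens by atom environment:
  4 × C: 2 H each → 8
  4 × C: 1 H each → 4
  3 × C: 3 H each → 9
  3 × C: no H
  3 × O: no H
  2 × N (charge +1): no H
  2 × O (charge -1): no H
  1 × O: 1 H
  Total hydrogens = 22.
Molecular formula: C14H22N2O6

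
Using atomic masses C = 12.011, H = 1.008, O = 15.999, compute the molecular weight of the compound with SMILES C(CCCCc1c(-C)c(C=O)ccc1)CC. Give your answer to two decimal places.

218.34

Molecular formula: C15H22O.
M = 15×12.011 + 22×1.008 + 1×15.999 = 218.34 g/mol.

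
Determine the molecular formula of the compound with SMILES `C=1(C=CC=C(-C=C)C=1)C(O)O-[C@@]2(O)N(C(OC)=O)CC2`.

Heavy atoms from the SMILES: 14 C, 1 N, 5 O.
Implicit hydrogens by atom environment:
  4 × C (aromatic): 1 H each → 4
  3 × C: 2 H each → 6
  3 × O: no H
  2 × C: 1 H each → 2
  2 × C: no H
  2 × C (aromatic): no H
  2 × O: 1 H each → 2
  1 × C: 3 H
  1 × N: no H
  Total hydrogens = 17.
Molecular formula: C14H17NO5

C14H17NO5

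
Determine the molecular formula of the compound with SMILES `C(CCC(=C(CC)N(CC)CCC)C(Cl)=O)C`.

Heavy atoms from the SMILES: 14 C, 1 Cl, 1 N, 1 O.
Implicit hydrogens by atom environment:
  7 × C: 2 H each → 14
  4 × C: 3 H each → 12
  3 × C: no H
  1 × Cl: no H
  1 × N: no H
  1 × O: no H
  Total hydrogens = 26.
Molecular formula: C14H26ClNO

C14H26ClNO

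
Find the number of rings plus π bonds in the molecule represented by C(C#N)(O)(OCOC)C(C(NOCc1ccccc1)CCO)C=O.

Molecular formula from the SMILES: C16H22N2O6.
DoU = (2C + 2 + N − H − X)/2 = (2·16 + 2 + 2 − 22 − 0)/2 = 14/2 = 7.
(Structurally: 1 ring(s) + 6 π bond(s) = 7.)

7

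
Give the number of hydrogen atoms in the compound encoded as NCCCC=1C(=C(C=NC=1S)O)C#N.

11

Hydrogens are implicit in SMILES; fill each atom to its normal valence:
  4 × C (aromatic): no H
  3 × C: 2 H each → 6
  1 × C (aromatic): 1 H
  1 × C: no H
  1 × N: 2 H
  1 × N (aromatic): no H
  1 × N: no H
  1 × O: 1 H
  1 × S: 1 H
  Total hydrogens = 11.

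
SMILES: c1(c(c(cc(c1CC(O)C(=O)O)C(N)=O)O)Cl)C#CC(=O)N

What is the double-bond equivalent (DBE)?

Molecular formula from the SMILES: C13H11ClN2O6.
DoU = (2C + 2 + N − H − X)/2 = (2·13 + 2 + 2 − 11 − 1)/2 = 18/2 = 9.
(Structurally: 1 ring(s) + 8 π bond(s) = 9.)

9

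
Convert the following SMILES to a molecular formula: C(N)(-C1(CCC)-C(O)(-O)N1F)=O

Heavy atoms from the SMILES: 6 C, 1 F, 2 N, 3 O.
Implicit hydrogens by atom environment:
  3 × C: no H
  2 × C: 2 H each → 4
  2 × O: 1 H each → 2
  1 × C: 3 H
  1 × F: no H
  1 × N: 2 H
  1 × N: no H
  1 × O: no H
  Total hydrogens = 11.
Molecular formula: C6H11FN2O3

C6H11FN2O3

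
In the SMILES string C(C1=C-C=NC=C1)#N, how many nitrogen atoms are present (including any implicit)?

The symbol for nitrogen appears 2 times in the SMILES.

2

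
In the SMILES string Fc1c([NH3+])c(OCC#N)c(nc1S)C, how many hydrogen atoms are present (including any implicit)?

9

Hydrogens are implicit in SMILES; fill each atom to its normal valence:
  5 × C (aromatic): no H
  1 × C: 3 H
  1 × C: 2 H
  1 × C: no H
  1 × F: no H
  1 × N (charge +1): 3 H
  1 × N (aromatic): no H
  1 × N: no H
  1 × O: no H
  1 × S: 1 H
  Total hydrogens = 9.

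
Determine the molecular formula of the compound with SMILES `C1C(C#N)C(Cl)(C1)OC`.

Heavy atoms from the SMILES: 6 C, 1 Cl, 1 N, 1 O.
Implicit hydrogens by atom environment:
  2 × C: 2 H each → 4
  2 × C: no H
  1 × C: 3 H
  1 × C: 1 H
  1 × Cl: no H
  1 × N: no H
  1 × O: no H
  Total hydrogens = 8.
Molecular formula: C6H8ClNO

C6H8ClNO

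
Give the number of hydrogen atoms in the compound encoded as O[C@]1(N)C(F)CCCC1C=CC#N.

Hydrogens are implicit in SMILES; fill each atom to its normal valence:
  4 × C: 1 H each → 4
  3 × C: 2 H each → 6
  2 × C: no H
  1 × F: no H
  1 × N: 2 H
  1 × N: no H
  1 × O: 1 H
  Total hydrogens = 13.

13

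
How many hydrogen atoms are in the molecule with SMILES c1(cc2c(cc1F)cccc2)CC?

Hydrogens are implicit in SMILES; fill each atom to its normal valence:
  6 × C (aromatic): 1 H each → 6
  4 × C (aromatic): no H
  1 × C: 3 H
  1 × C: 2 H
  1 × F: no H
  Total hydrogens = 11.

11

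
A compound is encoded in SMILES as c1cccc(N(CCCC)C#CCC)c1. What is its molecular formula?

Heavy atoms from the SMILES: 14 C, 1 N.
Implicit hydrogens by atom environment:
  5 × C (aromatic): 1 H each → 5
  4 × C: 2 H each → 8
  2 × C: 3 H each → 6
  2 × C: no H
  1 × C (aromatic): no H
  1 × N: no H
  Total hydrogens = 19.
Molecular formula: C14H19N

C14H19N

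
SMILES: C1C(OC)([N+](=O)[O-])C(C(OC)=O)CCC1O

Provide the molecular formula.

Heavy atoms from the SMILES: 9 C, 1 N, 6 O.
Implicit hydrogens by atom environment:
  4 × O: no H
  3 × C: 2 H each → 6
  2 × C: 3 H each → 6
  2 × C: 1 H each → 2
  2 × C: no H
  1 × N (charge +1): no H
  1 × O: 1 H
  1 × O (charge -1): no H
  Total hydrogens = 15.
Molecular formula: C9H15NO6

C9H15NO6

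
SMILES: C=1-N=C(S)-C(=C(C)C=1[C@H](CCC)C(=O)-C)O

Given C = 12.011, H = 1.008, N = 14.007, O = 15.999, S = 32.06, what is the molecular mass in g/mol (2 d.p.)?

Molecular formula: C12H17NO2S.
M = 12×12.011 + 17×1.008 + 1×14.007 + 2×15.999 + 1×32.06 = 239.33 g/mol.

239.33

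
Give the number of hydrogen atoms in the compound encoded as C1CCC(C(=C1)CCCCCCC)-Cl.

Hydrogens are implicit in SMILES; fill each atom to its normal valence:
  9 × C: 2 H each → 18
  2 × C: 1 H each → 2
  1 × C: 3 H
  1 × C: no H
  1 × Cl: no H
  Total hydrogens = 23.

23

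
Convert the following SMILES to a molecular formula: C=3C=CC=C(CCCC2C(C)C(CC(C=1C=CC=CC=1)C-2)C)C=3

C23H30

Heavy atoms from the SMILES: 23 C.
Implicit hydrogens by atom environment:
  10 × C (aromatic): 1 H each → 10
  5 × C: 2 H each → 10
  4 × C: 1 H each → 4
  2 × C: 3 H each → 6
  2 × C (aromatic): no H
  Total hydrogens = 30.
Molecular formula: C23H30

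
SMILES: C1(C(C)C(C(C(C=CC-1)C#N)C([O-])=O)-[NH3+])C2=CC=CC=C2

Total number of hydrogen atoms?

Hydrogens are implicit in SMILES; fill each atom to its normal valence:
  7 × C: 1 H each → 7
  5 × C (aromatic): 1 H each → 5
  2 × C: no H
  1 × C: 3 H
  1 × C: 2 H
  1 × C (aromatic): no H
  1 × N (charge +1): 3 H
  1 × N: no H
  1 × O: no H
  1 × O (charge -1): no H
  Total hydrogens = 20.

20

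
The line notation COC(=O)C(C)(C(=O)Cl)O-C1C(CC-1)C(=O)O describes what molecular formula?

Heavy atoms from the SMILES: 10 C, 1 Cl, 6 O.
Implicit hydrogens by atom environment:
  5 × O: no H
  4 × C: no H
  2 × C: 3 H each → 6
  2 × C: 2 H each → 4
  2 × C: 1 H each → 2
  1 × Cl: no H
  1 × O: 1 H
  Total hydrogens = 13.
Molecular formula: C10H13ClO6

C10H13ClO6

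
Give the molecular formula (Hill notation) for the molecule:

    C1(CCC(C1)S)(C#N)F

C6H8FNS

Heavy atoms from the SMILES: 6 C, 1 F, 1 N, 1 S.
Implicit hydrogens by atom environment:
  3 × C: 2 H each → 6
  2 × C: no H
  1 × C: 1 H
  1 × F: no H
  1 × N: no H
  1 × S: 1 H
  Total hydrogens = 8.
Molecular formula: C6H8FNS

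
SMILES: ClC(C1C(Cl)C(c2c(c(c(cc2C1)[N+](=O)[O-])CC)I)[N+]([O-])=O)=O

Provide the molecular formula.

Heavy atoms from the SMILES: 13 C, 2 Cl, 1 I, 2 N, 5 O.
Implicit hydrogens by atom environment:
  5 × C (aromatic): no H
  3 × C: 1 H each → 3
  3 × O: no H
  2 × C: 2 H each → 4
  2 × Cl: no H
  2 × N (charge +1): no H
  2 × O (charge -1): no H
  1 × C: 3 H
  1 × C (aromatic): 1 H
  1 × C: no H
  1 × I: no H
  Total hydrogens = 11.
Molecular formula: C13H11Cl2IN2O5

C13H11Cl2IN2O5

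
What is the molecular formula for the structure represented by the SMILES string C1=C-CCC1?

Heavy atoms from the SMILES: 5 C.
Implicit hydrogens by atom environment:
  3 × C: 2 H each → 6
  2 × C: 1 H each → 2
  Total hydrogens = 8.
Molecular formula: C5H8

C5H8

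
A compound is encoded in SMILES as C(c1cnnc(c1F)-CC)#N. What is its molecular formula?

C7H6FN3

Heavy atoms from the SMILES: 7 C, 1 F, 3 N.
Implicit hydrogens by atom environment:
  3 × C (aromatic): no H
  2 × N (aromatic): no H
  1 × C: 3 H
  1 × C: 2 H
  1 × C (aromatic): 1 H
  1 × C: no H
  1 × F: no H
  1 × N: no H
  Total hydrogens = 6.
Molecular formula: C7H6FN3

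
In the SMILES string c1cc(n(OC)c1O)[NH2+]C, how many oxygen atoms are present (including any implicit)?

The symbol for oxygen appears 2 times in the SMILES.

2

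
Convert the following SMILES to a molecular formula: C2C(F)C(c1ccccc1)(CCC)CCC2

C15H21F

Heavy atoms from the SMILES: 15 C, 1 F.
Implicit hydrogens by atom environment:
  6 × C: 2 H each → 12
  5 × C (aromatic): 1 H each → 5
  1 × C: 3 H
  1 × C: 1 H
  1 × C: no H
  1 × C (aromatic): no H
  1 × F: no H
  Total hydrogens = 21.
Molecular formula: C15H21F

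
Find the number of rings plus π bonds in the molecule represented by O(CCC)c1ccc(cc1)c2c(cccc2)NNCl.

Molecular formula from the SMILES: C15H17ClN2O.
DoU = (2C + 2 + N − H − X)/2 = (2·15 + 2 + 2 − 17 − 1)/2 = 16/2 = 8.
(Structurally: 2 ring(s) + 6 π bond(s) = 8.)

8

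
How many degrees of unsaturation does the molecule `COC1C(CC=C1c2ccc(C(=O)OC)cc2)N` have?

Molecular formula from the SMILES: C14H17NO3.
DoU = (2C + 2 + N − H − X)/2 = (2·14 + 2 + 1 − 17 − 0)/2 = 14/2 = 7.
(Structurally: 2 ring(s) + 5 π bond(s) = 7.)

7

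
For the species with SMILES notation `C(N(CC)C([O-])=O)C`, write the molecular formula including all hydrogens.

Heavy atoms from the SMILES: 5 C, 1 N, 2 O.
Implicit hydrogens by atom environment:
  2 × C: 3 H each → 6
  2 × C: 2 H each → 4
  1 × C: no H
  1 × N: no H
  1 × O: no H
  1 × O (charge -1): no H
  Total hydrogens = 10.
Net charge -1.
Molecular formula: C5H10NO2-

C5H10NO2-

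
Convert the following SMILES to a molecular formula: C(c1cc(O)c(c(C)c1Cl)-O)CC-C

C11H15ClO2

Heavy atoms from the SMILES: 11 C, 1 Cl, 2 O.
Implicit hydrogens by atom environment:
  5 × C (aromatic): no H
  3 × C: 2 H each → 6
  2 × C: 3 H each → 6
  2 × O: 1 H each → 2
  1 × C (aromatic): 1 H
  1 × Cl: no H
  Total hydrogens = 15.
Molecular formula: C11H15ClO2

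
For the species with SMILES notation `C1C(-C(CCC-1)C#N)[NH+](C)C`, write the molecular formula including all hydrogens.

C9H17N2+

Heavy atoms from the SMILES: 9 C, 2 N.
Implicit hydrogens by atom environment:
  4 × C: 2 H each → 8
  2 × C: 3 H each → 6
  2 × C: 1 H each → 2
  1 × C: no H
  1 × N (charge +1): 1 H
  1 × N: no H
  Total hydrogens = 17.
Net charge +1.
Molecular formula: C9H17N2+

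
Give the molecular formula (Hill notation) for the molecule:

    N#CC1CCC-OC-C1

C7H11NO

Heavy atoms from the SMILES: 7 C, 1 N, 1 O.
Implicit hydrogens by atom environment:
  5 × C: 2 H each → 10
  1 × C: 1 H
  1 × C: no H
  1 × N: no H
  1 × O: no H
  Total hydrogens = 11.
Molecular formula: C7H11NO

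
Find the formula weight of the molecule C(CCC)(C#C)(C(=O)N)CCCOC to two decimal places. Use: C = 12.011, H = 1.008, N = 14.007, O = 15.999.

197.28

Molecular formula: C11H19NO2.
M = 11×12.011 + 19×1.008 + 1×14.007 + 2×15.999 = 197.28 g/mol.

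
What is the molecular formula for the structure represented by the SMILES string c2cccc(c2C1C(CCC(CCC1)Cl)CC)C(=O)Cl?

C17H22Cl2O

Heavy atoms from the SMILES: 17 C, 2 Cl, 1 O.
Implicit hydrogens by atom environment:
  6 × C: 2 H each → 12
  4 × C (aromatic): 1 H each → 4
  3 × C: 1 H each → 3
  2 × C (aromatic): no H
  2 × Cl: no H
  1 × C: 3 H
  1 × C: no H
  1 × O: no H
  Total hydrogens = 22.
Molecular formula: C17H22Cl2O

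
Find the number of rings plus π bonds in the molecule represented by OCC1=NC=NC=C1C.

4

Molecular formula from the SMILES: C6H8N2O.
DoU = (2C + 2 + N − H − X)/2 = (2·6 + 2 + 2 − 8 − 0)/2 = 8/2 = 4.
(Structurally: 1 ring(s) + 3 π bond(s) = 4.)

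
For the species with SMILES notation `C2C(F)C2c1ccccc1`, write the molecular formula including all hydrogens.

C9H9F

Heavy atoms from the SMILES: 9 C, 1 F.
Implicit hydrogens by atom environment:
  5 × C (aromatic): 1 H each → 5
  2 × C: 1 H each → 2
  1 × C: 2 H
  1 × C (aromatic): no H
  1 × F: no H
  Total hydrogens = 9.
Molecular formula: C9H9F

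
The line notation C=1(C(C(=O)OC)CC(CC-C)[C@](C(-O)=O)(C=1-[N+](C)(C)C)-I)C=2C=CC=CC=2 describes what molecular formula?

Heavy atoms from the SMILES: 21 C, 1 I, 1 N, 4 O.
Implicit hydrogens by atom environment:
  5 × C: 3 H each → 15
  5 × C (aromatic): 1 H each → 5
  5 × C: no H
  3 × C: 2 H each → 6
  3 × O: no H
  2 × C: 1 H each → 2
  1 × C (aromatic): no H
  1 × I: no H
  1 × N (charge +1): no H
  1 × O: 1 H
  Total hydrogens = 29.
Net charge +1.
Molecular formula: C21H29INO4+

C21H29INO4+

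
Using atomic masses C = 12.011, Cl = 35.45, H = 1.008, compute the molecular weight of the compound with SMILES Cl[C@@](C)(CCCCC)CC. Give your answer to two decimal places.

162.70

Molecular formula: C9H19Cl.
M = 9×12.011 + 1×35.45 + 19×1.008 = 162.70 g/mol.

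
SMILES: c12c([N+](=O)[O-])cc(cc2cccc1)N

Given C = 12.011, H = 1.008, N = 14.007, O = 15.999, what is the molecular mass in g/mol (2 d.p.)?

Molecular formula: C10H8N2O2.
M = 10×12.011 + 8×1.008 + 2×14.007 + 2×15.999 = 188.19 g/mol.

188.19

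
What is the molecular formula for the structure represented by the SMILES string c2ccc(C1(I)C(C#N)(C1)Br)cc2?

C10H7BrIN

Heavy atoms from the SMILES: 1 Br, 10 C, 1 I, 1 N.
Implicit hydrogens by atom environment:
  5 × C (aromatic): 1 H each → 5
  3 × C: no H
  1 × Br: no H
  1 × C: 2 H
  1 × C (aromatic): no H
  1 × I: no H
  1 × N: no H
  Total hydrogens = 7.
Molecular formula: C10H7BrIN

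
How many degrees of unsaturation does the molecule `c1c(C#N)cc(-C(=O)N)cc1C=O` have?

Molecular formula from the SMILES: C9H6N2O2.
DoU = (2C + 2 + N − H − X)/2 = (2·9 + 2 + 2 − 6 − 0)/2 = 16/2 = 8.
(Structurally: 1 ring(s) + 7 π bond(s) = 8.)

8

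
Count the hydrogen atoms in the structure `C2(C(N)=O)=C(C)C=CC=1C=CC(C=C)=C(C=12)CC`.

Hydrogens are implicit in SMILES; fill each atom to its normal valence:
  6 × C (aromatic): no H
  4 × C (aromatic): 1 H each → 4
  2 × C: 3 H each → 6
  2 × C: 2 H each → 4
  1 × C: 1 H
  1 × C: no H
  1 × N: 2 H
  1 × O: no H
  Total hydrogens = 17.

17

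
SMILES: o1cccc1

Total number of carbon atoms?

The symbol for carbon appears 4 times in the SMILES. Lowercase c denotes aromatic carbon and counts toward C.

4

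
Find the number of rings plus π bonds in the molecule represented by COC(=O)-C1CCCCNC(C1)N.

2

Molecular formula from the SMILES: C9H18N2O2.
DoU = (2C + 2 + N − H − X)/2 = (2·9 + 2 + 2 − 18 − 0)/2 = 4/2 = 2.
(Structurally: 1 ring(s) + 1 π bond(s) = 2.)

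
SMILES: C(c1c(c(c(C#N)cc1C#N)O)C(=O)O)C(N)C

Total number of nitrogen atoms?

The symbol for nitrogen appears 3 times in the SMILES.

3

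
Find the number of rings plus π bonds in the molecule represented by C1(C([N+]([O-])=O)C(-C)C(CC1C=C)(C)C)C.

Molecular formula from the SMILES: C12H21NO2.
DoU = (2C + 2 + N − H − X)/2 = (2·12 + 2 + 1 − 21 − 0)/2 = 6/2 = 3.
(Structurally: 1 ring(s) + 2 π bond(s) = 3.)

3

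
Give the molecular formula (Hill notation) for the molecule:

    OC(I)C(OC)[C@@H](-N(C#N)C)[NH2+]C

Heavy atoms from the SMILES: 7 C, 1 I, 3 N, 2 O.
Implicit hydrogens by atom environment:
  3 × C: 3 H each → 9
  3 × C: 1 H each → 3
  2 × N: no H
  1 × C: no H
  1 × I: no H
  1 × N (charge +1): 2 H
  1 × O: 1 H
  1 × O: no H
  Total hydrogens = 15.
Net charge +1.
Molecular formula: C7H15IN3O2+

C7H15IN3O2+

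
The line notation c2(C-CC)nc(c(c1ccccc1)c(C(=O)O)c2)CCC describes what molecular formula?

Heavy atoms from the SMILES: 18 C, 1 N, 2 O.
Implicit hydrogens by atom environment:
  6 × C (aromatic): 1 H each → 6
  5 × C (aromatic): no H
  4 × C: 2 H each → 8
  2 × C: 3 H each → 6
  1 × C: no H
  1 × N (aromatic): no H
  1 × O: 1 H
  1 × O: no H
  Total hydrogens = 21.
Molecular formula: C18H21NO2

C18H21NO2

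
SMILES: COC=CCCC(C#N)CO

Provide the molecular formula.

Heavy atoms from the SMILES: 8 C, 1 N, 2 O.
Implicit hydrogens by atom environment:
  3 × C: 2 H each → 6
  3 × C: 1 H each → 3
  1 × C: 3 H
  1 × C: no H
  1 × N: no H
  1 × O: 1 H
  1 × O: no H
  Total hydrogens = 13.
Molecular formula: C8H13NO2

C8H13NO2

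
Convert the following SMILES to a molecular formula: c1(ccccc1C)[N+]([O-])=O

Heavy atoms from the SMILES: 7 C, 1 N, 2 O.
Implicit hydrogens by atom environment:
  4 × C (aromatic): 1 H each → 4
  2 × C (aromatic): no H
  1 × C: 3 H
  1 × N (charge +1): no H
  1 × O: no H
  1 × O (charge -1): no H
  Total hydrogens = 7.
Molecular formula: C7H7NO2

C7H7NO2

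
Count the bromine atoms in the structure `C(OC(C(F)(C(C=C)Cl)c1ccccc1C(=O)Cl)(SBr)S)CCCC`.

The symbol for bromine appears 1 time in the SMILES.

1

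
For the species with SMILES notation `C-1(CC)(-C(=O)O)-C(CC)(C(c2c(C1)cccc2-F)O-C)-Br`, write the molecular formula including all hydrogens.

Heavy atoms from the SMILES: 1 Br, 16 C, 1 F, 3 O.
Implicit hydrogens by atom environment:
  3 × C: 3 H each → 9
  3 × C: 2 H each → 6
  3 × C (aromatic): 1 H each → 3
  3 × C (aromatic): no H
  3 × C: no H
  2 × O: no H
  1 × Br: no H
  1 × C: 1 H
  1 × F: no H
  1 × O: 1 H
  Total hydrogens = 20.
Molecular formula: C16H20BrFO3

C16H20BrFO3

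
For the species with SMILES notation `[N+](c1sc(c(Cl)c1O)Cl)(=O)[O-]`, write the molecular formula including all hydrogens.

Heavy atoms from the SMILES: 4 C, 2 Cl, 1 N, 3 O, 1 S.
Implicit hydrogens by atom environment:
  4 × C (aromatic): no H
  2 × Cl: no H
  1 × N (charge +1): no H
  1 × O: 1 H
  1 × O: no H
  1 × O (charge -1): no H
  1 × S (aromatic): no H
  Total hydrogens = 1.
Molecular formula: C4HCl2NO3S

C4HCl2NO3S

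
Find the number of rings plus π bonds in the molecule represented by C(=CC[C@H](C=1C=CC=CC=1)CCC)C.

Molecular formula from the SMILES: C14H20.
DoU = (2C + 2 + N − H − X)/2 = (2·14 + 2 + 0 − 20 − 0)/2 = 10/2 = 5.
(Structurally: 1 ring(s) + 4 π bond(s) = 5.)

5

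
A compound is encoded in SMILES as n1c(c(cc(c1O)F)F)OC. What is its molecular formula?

C6H5F2NO2

Heavy atoms from the SMILES: 6 C, 2 F, 1 N, 2 O.
Implicit hydrogens by atom environment:
  4 × C (aromatic): no H
  2 × F: no H
  1 × C: 3 H
  1 × C (aromatic): 1 H
  1 × N (aromatic): no H
  1 × O: 1 H
  1 × O: no H
  Total hydrogens = 5.
Molecular formula: C6H5F2NO2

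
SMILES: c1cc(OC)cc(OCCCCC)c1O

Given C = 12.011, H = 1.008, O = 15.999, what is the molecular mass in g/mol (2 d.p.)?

Molecular formula: C12H18O3.
M = 12×12.011 + 18×1.008 + 3×15.999 = 210.27 g/mol.

210.27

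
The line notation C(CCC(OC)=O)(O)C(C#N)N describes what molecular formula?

Heavy atoms from the SMILES: 7 C, 2 N, 3 O.
Implicit hydrogens by atom environment:
  2 × C: 2 H each → 4
  2 × C: 1 H each → 2
  2 × C: no H
  2 × O: no H
  1 × C: 3 H
  1 × N: 2 H
  1 × N: no H
  1 × O: 1 H
  Total hydrogens = 12.
Molecular formula: C7H12N2O3

C7H12N2O3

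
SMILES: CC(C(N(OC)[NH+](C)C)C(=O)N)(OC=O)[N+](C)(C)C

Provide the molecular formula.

[C11H26N4O4]2+

Heavy atoms from the SMILES: 11 C, 4 N, 4 O.
Implicit hydrogens by atom environment:
  7 × C: 3 H each → 21
  4 × O: no H
  2 × C: 1 H each → 2
  2 × C: no H
  1 × N: 2 H
  1 × N (charge +1): 1 H
  1 × N (charge +1): no H
  1 × N: no H
  Total hydrogens = 26.
Net charge +2.
Molecular formula: [C11H26N4O4]2+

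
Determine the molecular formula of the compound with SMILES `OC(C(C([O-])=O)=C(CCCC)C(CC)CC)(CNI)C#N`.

C15H24IN2O3-

Heavy atoms from the SMILES: 15 C, 1 I, 2 N, 3 O.
Implicit hydrogens by atom environment:
  6 × C: 2 H each → 12
  5 × C: no H
  3 × C: 3 H each → 9
  1 × C: 1 H
  1 × I: no H
  1 × N: 1 H
  1 × N: no H
  1 × O: 1 H
  1 × O: no H
  1 × O (charge -1): no H
  Total hydrogens = 24.
Net charge -1.
Molecular formula: C15H24IN2O3-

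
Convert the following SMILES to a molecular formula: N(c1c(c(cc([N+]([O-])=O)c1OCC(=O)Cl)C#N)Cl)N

Heavy atoms from the SMILES: 9 C, 2 Cl, 4 N, 4 O.
Implicit hydrogens by atom environment:
  5 × C (aromatic): no H
  3 × O: no H
  2 × C: no H
  2 × Cl: no H
  1 × C: 2 H
  1 × C (aromatic): 1 H
  1 × N: 2 H
  1 × N: 1 H
  1 × N: no H
  1 × N (charge +1): no H
  1 × O (charge -1): no H
  Total hydrogens = 6.
Molecular formula: C9H6Cl2N4O4

C9H6Cl2N4O4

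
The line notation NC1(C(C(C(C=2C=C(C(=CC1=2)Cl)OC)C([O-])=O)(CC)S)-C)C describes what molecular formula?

Heavy atoms from the SMILES: 16 C, 1 Cl, 1 N, 3 O, 1 S.
Implicit hydrogens by atom environment:
  4 × C: 3 H each → 12
  4 × C (aromatic): no H
  3 × C: no H
  2 × C (aromatic): 1 H each → 2
  2 × C: 1 H each → 2
  2 × O: no H
  1 × C: 2 H
  1 × Cl: no H
  1 × N: 2 H
  1 × O (charge -1): no H
  1 × S: 1 H
  Total hydrogens = 21.
Net charge -1.
Molecular formula: C16H21ClNO3S-

C16H21ClNO3S-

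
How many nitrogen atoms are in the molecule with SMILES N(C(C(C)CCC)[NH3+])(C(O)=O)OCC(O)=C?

The symbol for nitrogen appears 2 times in the SMILES.

2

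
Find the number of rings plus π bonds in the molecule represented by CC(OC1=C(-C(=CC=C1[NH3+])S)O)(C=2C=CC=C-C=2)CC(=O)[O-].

Molecular formula from the SMILES: C16H17NO4S.
DoU = (2C + 2 + N − H − X)/2 = (2·16 + 2 + 1 − 17 − 0)/2 = 18/2 = 9.
(Structurally: 2 ring(s) + 7 π bond(s) = 9.)

9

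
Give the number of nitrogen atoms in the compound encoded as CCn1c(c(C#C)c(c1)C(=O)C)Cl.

The symbol for nitrogen appears 1 time in the SMILES.

1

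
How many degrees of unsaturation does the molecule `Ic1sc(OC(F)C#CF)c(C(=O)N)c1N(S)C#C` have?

8

Molecular formula from the SMILES: C10H5F2IN2O2S2.
DoU = (2C + 2 + N − H − X)/2 = (2·10 + 2 + 2 − 5 − 3)/2 = 16/2 = 8.
(Structurally: 1 ring(s) + 7 π bond(s) = 8.)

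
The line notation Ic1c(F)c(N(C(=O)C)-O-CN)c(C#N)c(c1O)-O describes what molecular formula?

Heavy atoms from the SMILES: 10 C, 1 F, 1 I, 3 N, 4 O.
Implicit hydrogens by atom environment:
  6 × C (aromatic): no H
  2 × C: no H
  2 × N: no H
  2 × O: 1 H each → 2
  2 × O: no H
  1 × C: 3 H
  1 × C: 2 H
  1 × F: no H
  1 × I: no H
  1 × N: 2 H
  Total hydrogens = 9.
Molecular formula: C10H9FIN3O4

C10H9FIN3O4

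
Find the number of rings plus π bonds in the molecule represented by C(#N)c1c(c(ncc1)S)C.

Molecular formula from the SMILES: C7H6N2S.
DoU = (2C + 2 + N − H − X)/2 = (2·7 + 2 + 2 − 6 − 0)/2 = 12/2 = 6.
(Structurally: 1 ring(s) + 5 π bond(s) = 6.)

6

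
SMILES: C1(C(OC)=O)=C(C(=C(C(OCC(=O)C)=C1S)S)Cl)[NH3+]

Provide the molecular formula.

C11H13ClNO4S2+

Heavy atoms from the SMILES: 11 C, 1 Cl, 1 N, 4 O, 2 S.
Implicit hydrogens by atom environment:
  6 × C (aromatic): no H
  4 × O: no H
  2 × C: 3 H each → 6
  2 × C: no H
  2 × S: 1 H each → 2
  1 × C: 2 H
  1 × Cl: no H
  1 × N (charge +1): 3 H
  Total hydrogens = 13.
Net charge +1.
Molecular formula: C11H13ClNO4S2+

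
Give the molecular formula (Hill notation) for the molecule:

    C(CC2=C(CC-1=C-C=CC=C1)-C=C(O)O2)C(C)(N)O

C15H19NO3

Heavy atoms from the SMILES: 15 C, 1 N, 3 O.
Implicit hydrogens by atom environment:
  6 × C (aromatic): 1 H each → 6
  4 × C (aromatic): no H
  3 × C: 2 H each → 6
  2 × O: 1 H each → 2
  1 × C: 3 H
  1 × C: no H
  1 × N: 2 H
  1 × O (aromatic): no H
  Total hydrogens = 19.
Molecular formula: C15H19NO3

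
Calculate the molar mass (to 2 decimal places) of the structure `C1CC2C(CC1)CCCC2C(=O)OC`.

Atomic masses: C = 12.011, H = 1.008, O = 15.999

196.29

Molecular formula: C12H20O2.
M = 12×12.011 + 20×1.008 + 2×15.999 = 196.29 g/mol.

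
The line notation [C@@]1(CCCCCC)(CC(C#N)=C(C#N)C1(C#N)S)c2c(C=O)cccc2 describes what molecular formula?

C21H21N3OS

Heavy atoms from the SMILES: 21 C, 3 N, 1 O, 1 S.
Implicit hydrogens by atom environment:
  7 × C: no H
  6 × C: 2 H each → 12
  4 × C (aromatic): 1 H each → 4
  3 × N: no H
  2 × C (aromatic): no H
  1 × C: 3 H
  1 × C: 1 H
  1 × O: no H
  1 × S: 1 H
  Total hydrogens = 21.
Molecular formula: C21H21N3OS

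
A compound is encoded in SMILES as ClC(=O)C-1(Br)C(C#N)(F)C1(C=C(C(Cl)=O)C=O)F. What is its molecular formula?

Heavy atoms from the SMILES: 1 Br, 9 C, 2 Cl, 2 F, 1 N, 3 O.
Implicit hydrogens by atom environment:
  7 × C: no H
  3 × O: no H
  2 × C: 1 H each → 2
  2 × Cl: no H
  2 × F: no H
  1 × Br: no H
  1 × N: no H
  Total hydrogens = 2.
Molecular formula: C9H2BrCl2F2NO3

C9H2BrCl2F2NO3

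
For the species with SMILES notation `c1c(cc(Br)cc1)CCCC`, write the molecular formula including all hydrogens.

Heavy atoms from the SMILES: 1 Br, 10 C.
Implicit hydrogens by atom environment:
  4 × C (aromatic): 1 H each → 4
  3 × C: 2 H each → 6
  2 × C (aromatic): no H
  1 × Br: no H
  1 × C: 3 H
  Total hydrogens = 13.
Molecular formula: C10H13Br

C10H13Br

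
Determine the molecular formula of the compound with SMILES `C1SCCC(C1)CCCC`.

Heavy atoms from the SMILES: 9 C, 1 S.
Implicit hydrogens by atom environment:
  7 × C: 2 H each → 14
  1 × C: 3 H
  1 × C: 1 H
  1 × S: no H
  Total hydrogens = 18.
Molecular formula: C9H18S

C9H18S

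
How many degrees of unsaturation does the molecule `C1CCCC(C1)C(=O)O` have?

2

Molecular formula from the SMILES: C7H12O2.
DoU = (2C + 2 + N − H − X)/2 = (2·7 + 2 + 0 − 12 − 0)/2 = 4/2 = 2.
(Structurally: 1 ring(s) + 1 π bond(s) = 2.)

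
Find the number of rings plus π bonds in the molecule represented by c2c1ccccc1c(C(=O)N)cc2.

8

Molecular formula from the SMILES: C11H9NO.
DoU = (2C + 2 + N − H − X)/2 = (2·11 + 2 + 1 − 9 − 0)/2 = 16/2 = 8.
(Structurally: 2 ring(s) + 6 π bond(s) = 8.)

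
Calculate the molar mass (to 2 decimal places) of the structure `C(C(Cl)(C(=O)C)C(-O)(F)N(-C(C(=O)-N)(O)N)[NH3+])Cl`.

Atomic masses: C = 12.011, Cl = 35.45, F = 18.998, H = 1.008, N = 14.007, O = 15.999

308.11

Molecular formula: C7H14Cl2FN4O4+.
M = 7×12.011 + 2×35.45 + 1×18.998 + 14×1.008 + 4×14.007 + 4×15.999 = 308.11 g/mol.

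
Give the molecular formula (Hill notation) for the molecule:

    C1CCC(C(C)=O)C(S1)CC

C9H16OS

Heavy atoms from the SMILES: 9 C, 1 O, 1 S.
Implicit hydrogens by atom environment:
  4 × C: 2 H each → 8
  2 × C: 3 H each → 6
  2 × C: 1 H each → 2
  1 × C: no H
  1 × O: no H
  1 × S: no H
  Total hydrogens = 16.
Molecular formula: C9H16OS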